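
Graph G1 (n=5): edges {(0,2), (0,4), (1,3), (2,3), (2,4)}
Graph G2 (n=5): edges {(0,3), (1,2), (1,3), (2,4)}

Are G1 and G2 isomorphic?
No, not isomorphic

The graphs are NOT isomorphic.

Degrees in G1: deg(0)=2, deg(1)=1, deg(2)=3, deg(3)=2, deg(4)=2.
Sorted degree sequence of G1: [3, 2, 2, 2, 1].
Degrees in G2: deg(0)=1, deg(1)=2, deg(2)=2, deg(3)=2, deg(4)=1.
Sorted degree sequence of G2: [2, 2, 2, 1, 1].
The (sorted) degree sequence is an isomorphism invariant, so since G1 and G2 have different degree sequences they cannot be isomorphic.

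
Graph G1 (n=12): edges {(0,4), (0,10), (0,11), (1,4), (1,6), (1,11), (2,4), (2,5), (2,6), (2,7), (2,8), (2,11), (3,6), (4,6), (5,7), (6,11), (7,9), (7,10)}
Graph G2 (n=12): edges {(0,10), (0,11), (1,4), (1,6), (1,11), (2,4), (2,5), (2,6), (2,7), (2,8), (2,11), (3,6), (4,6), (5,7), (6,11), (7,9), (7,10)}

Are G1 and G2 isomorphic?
No, not isomorphic

The graphs are NOT isomorphic.

Counting edges: G1 has 18 edge(s); G2 has 17 edge(s).
Edge count is an isomorphism invariant (a bijection on vertices induces a bijection on edges), so differing edge counts rule out isomorphism.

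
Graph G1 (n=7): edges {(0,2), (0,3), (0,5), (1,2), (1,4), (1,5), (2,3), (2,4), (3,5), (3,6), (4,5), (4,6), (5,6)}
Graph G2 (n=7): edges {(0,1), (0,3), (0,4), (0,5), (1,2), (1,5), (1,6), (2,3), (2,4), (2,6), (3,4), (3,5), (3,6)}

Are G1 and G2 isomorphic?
Yes, isomorphic

The graphs are isomorphic.
One valid mapping φ: V(G1) → V(G2): 0→6, 1→5, 2→1, 3→2, 4→0, 5→3, 6→4

Verify φ preserves adjacency — for each edge of G1, its image is an edge of G2:
  (0,2) → (φ(0),φ(2)) = (1,6) ∈ E(G2) ✓
  (0,3) → (φ(0),φ(3)) = (2,6) ∈ E(G2) ✓
  (0,5) → (φ(0),φ(5)) = (3,6) ∈ E(G2) ✓
  (1,2) → (φ(1),φ(2)) = (1,5) ∈ E(G2) ✓
  (1,4) → (φ(1),φ(4)) = (0,5) ∈ E(G2) ✓
  (1,5) → (φ(1),φ(5)) = (3,5) ∈ E(G2) ✓
  (2,3) → (φ(2),φ(3)) = (1,2) ∈ E(G2) ✓
  (2,4) → (φ(2),φ(4)) = (0,1) ∈ E(G2) ✓
  (3,5) → (φ(3),φ(5)) = (2,3) ∈ E(G2) ✓
  (3,6) → (φ(3),φ(6)) = (2,4) ∈ E(G2) ✓
  (4,5) → (φ(4),φ(5)) = (0,3) ∈ E(G2) ✓
  (4,6) → (φ(4),φ(6)) = (0,4) ∈ E(G2) ✓
  (5,6) → (φ(5),φ(6)) = (3,4) ∈ E(G2) ✓
All 13 edges of G1 map to edges of G2, and |E(G1)| = |E(G2)| = 13, so φ is a bijection on edges as well as vertices. Hence G1 ≅ G2.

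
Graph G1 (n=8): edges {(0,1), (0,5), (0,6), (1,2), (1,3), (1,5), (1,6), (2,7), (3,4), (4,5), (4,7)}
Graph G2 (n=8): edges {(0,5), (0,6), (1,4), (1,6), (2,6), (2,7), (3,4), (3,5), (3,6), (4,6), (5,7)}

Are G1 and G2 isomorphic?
Yes, isomorphic

The graphs are isomorphic.
One valid mapping φ: V(G1) → V(G2): 0→4, 1→6, 2→2, 3→0, 4→5, 5→3, 6→1, 7→7

Verify φ preserves adjacency — for each edge of G1, its image is an edge of G2:
  (0,1) → (φ(0),φ(1)) = (4,6) ∈ E(G2) ✓
  (0,5) → (φ(0),φ(5)) = (3,4) ∈ E(G2) ✓
  (0,6) → (φ(0),φ(6)) = (1,4) ∈ E(G2) ✓
  (1,2) → (φ(1),φ(2)) = (2,6) ∈ E(G2) ✓
  (1,3) → (φ(1),φ(3)) = (0,6) ∈ E(G2) ✓
  (1,5) → (φ(1),φ(5)) = (3,6) ∈ E(G2) ✓
  (1,6) → (φ(1),φ(6)) = (1,6) ∈ E(G2) ✓
  (2,7) → (φ(2),φ(7)) = (2,7) ∈ E(G2) ✓
  (3,4) → (φ(3),φ(4)) = (0,5) ∈ E(G2) ✓
  (4,5) → (φ(4),φ(5)) = (3,5) ∈ E(G2) ✓
  (4,7) → (φ(4),φ(7)) = (5,7) ∈ E(G2) ✓
All 11 edges of G1 map to edges of G2, and |E(G1)| = |E(G2)| = 11, so φ is a bijection on edges as well as vertices. Hence G1 ≅ G2.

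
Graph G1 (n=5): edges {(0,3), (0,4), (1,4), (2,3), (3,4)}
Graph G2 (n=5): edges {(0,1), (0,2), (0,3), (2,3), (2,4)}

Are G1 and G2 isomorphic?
Yes, isomorphic

The graphs are isomorphic.
One valid mapping φ: V(G1) → V(G2): 0→3, 1→4, 2→1, 3→0, 4→2

Verify φ preserves adjacency — for each edge of G1, its image is an edge of G2:
  (0,3) → (φ(0),φ(3)) = (0,3) ∈ E(G2) ✓
  (0,4) → (φ(0),φ(4)) = (2,3) ∈ E(G2) ✓
  (1,4) → (φ(1),φ(4)) = (2,4) ∈ E(G2) ✓
  (2,3) → (φ(2),φ(3)) = (0,1) ∈ E(G2) ✓
  (3,4) → (φ(3),φ(4)) = (0,2) ∈ E(G2) ✓
All 5 edges of G1 map to edges of G2, and |E(G1)| = |E(G2)| = 5, so φ is a bijection on edges as well as vertices. Hence G1 ≅ G2.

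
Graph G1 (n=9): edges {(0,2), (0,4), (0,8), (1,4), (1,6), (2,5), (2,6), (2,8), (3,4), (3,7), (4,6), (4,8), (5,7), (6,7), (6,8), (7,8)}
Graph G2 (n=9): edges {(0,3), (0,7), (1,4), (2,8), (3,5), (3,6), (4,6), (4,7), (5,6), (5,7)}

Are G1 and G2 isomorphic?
No, not isomorphic

The graphs are NOT isomorphic.

Connected components of G1: 1 component(s) with vertex sets [[0, 1, 2, 3, 4, 5, 6, 7, 8]], sizes [9].
Connected components of G2: 2 component(s) with vertex sets [[2, 8], [0, 1, 3, 4, 5, 6, 7]], sizes [2, 7].
The number of connected components (and the multiset of component sizes) is an isomorphism invariant — an isomorphism maps each component of G1 bijectively onto a component of G2. Since G1 has 1 component(s) and G2 has 2, they cannot be isomorphic.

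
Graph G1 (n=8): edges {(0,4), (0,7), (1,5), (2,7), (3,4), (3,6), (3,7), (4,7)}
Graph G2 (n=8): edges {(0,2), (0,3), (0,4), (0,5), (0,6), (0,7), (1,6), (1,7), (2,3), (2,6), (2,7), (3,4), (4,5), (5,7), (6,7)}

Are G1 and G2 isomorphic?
No, not isomorphic

The graphs are NOT isomorphic.

Connected components of G1: 2 component(s) with vertex sets [[1, 5], [0, 2, 3, 4, 6, 7]], sizes [2, 6].
Connected components of G2: 1 component(s) with vertex sets [[0, 1, 2, 3, 4, 5, 6, 7]], sizes [8].
The number of connected components (and the multiset of component sizes) is an isomorphism invariant — an isomorphism maps each component of G1 bijectively onto a component of G2. Since G1 has 2 component(s) and G2 has 1, they cannot be isomorphic.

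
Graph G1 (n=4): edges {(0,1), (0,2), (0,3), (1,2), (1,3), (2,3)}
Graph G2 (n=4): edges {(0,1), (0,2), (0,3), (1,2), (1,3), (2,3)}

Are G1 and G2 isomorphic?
Yes, isomorphic

The graphs are isomorphic.
One valid mapping φ: V(G1) → V(G2): 0→3, 1→0, 2→1, 3→2

Verify φ preserves adjacency — for each edge of G1, its image is an edge of G2:
  (0,1) → (φ(0),φ(1)) = (0,3) ∈ E(G2) ✓
  (0,2) → (φ(0),φ(2)) = (1,3) ∈ E(G2) ✓
  (0,3) → (φ(0),φ(3)) = (2,3) ∈ E(G2) ✓
  (1,2) → (φ(1),φ(2)) = (0,1) ∈ E(G2) ✓
  (1,3) → (φ(1),φ(3)) = (0,2) ∈ E(G2) ✓
  (2,3) → (φ(2),φ(3)) = (1,2) ∈ E(G2) ✓
All 6 edges of G1 map to edges of G2, and |E(G1)| = |E(G2)| = 6, so φ is a bijection on edges as well as vertices. Hence G1 ≅ G2.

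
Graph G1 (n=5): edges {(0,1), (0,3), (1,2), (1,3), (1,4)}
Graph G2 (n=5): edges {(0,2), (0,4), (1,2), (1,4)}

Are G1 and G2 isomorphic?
No, not isomorphic

The graphs are NOT isomorphic.

Degrees in G1: deg(0)=2, deg(1)=4, deg(2)=1, deg(3)=2, deg(4)=1.
Sorted degree sequence of G1: [4, 2, 2, 1, 1].
Degrees in G2: deg(0)=2, deg(1)=2, deg(2)=2, deg(3)=0, deg(4)=2.
Sorted degree sequence of G2: [2, 2, 2, 2, 0].
The (sorted) degree sequence is an isomorphism invariant, so since G1 and G2 have different degree sequences they cannot be isomorphic.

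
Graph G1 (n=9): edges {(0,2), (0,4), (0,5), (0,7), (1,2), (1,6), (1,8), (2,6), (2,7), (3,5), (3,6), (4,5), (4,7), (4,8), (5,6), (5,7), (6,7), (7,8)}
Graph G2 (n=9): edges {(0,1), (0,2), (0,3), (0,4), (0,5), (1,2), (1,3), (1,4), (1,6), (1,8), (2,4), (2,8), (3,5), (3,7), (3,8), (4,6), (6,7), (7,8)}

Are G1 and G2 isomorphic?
Yes, isomorphic

The graphs are isomorphic.
One valid mapping φ: V(G1) → V(G2): 0→2, 1→7, 2→8, 3→5, 4→4, 5→0, 6→3, 7→1, 8→6

Verify φ preserves adjacency — for each edge of G1, its image is an edge of G2:
  (0,2) → (φ(0),φ(2)) = (2,8) ∈ E(G2) ✓
  (0,4) → (φ(0),φ(4)) = (2,4) ∈ E(G2) ✓
  (0,5) → (φ(0),φ(5)) = (0,2) ∈ E(G2) ✓
  (0,7) → (φ(0),φ(7)) = (1,2) ∈ E(G2) ✓
  (1,2) → (φ(1),φ(2)) = (7,8) ∈ E(G2) ✓
  (1,6) → (φ(1),φ(6)) = (3,7) ∈ E(G2) ✓
  (1,8) → (φ(1),φ(8)) = (6,7) ∈ E(G2) ✓
  (2,6) → (φ(2),φ(6)) = (3,8) ∈ E(G2) ✓
  (2,7) → (φ(2),φ(7)) = (1,8) ∈ E(G2) ✓
  (3,5) → (φ(3),φ(5)) = (0,5) ∈ E(G2) ✓
  (3,6) → (φ(3),φ(6)) = (3,5) ∈ E(G2) ✓
  (4,5) → (φ(4),φ(5)) = (0,4) ∈ E(G2) ✓
  (4,7) → (φ(4),φ(7)) = (1,4) ∈ E(G2) ✓
  (4,8) → (φ(4),φ(8)) = (4,6) ∈ E(G2) ✓
  (5,6) → (φ(5),φ(6)) = (0,3) ∈ E(G2) ✓
  (5,7) → (φ(5),φ(7)) = (0,1) ∈ E(G2) ✓
  (6,7) → (φ(6),φ(7)) = (1,3) ∈ E(G2) ✓
  (7,8) → (φ(7),φ(8)) = (1,6) ∈ E(G2) ✓
All 18 edges of G1 map to edges of G2, and |E(G1)| = |E(G2)| = 18, so φ is a bijection on edges as well as vertices. Hence G1 ≅ G2.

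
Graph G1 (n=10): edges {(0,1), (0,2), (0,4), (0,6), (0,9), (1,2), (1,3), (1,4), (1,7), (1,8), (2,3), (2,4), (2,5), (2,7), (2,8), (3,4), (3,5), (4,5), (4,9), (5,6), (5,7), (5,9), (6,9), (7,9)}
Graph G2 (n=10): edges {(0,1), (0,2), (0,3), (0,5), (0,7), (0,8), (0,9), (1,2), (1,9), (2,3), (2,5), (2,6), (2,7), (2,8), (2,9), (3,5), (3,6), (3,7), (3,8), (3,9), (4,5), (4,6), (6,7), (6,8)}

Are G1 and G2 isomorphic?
No, not isomorphic

The graphs are NOT isomorphic.

Degrees in G1: deg(0)=5, deg(1)=6, deg(2)=7, deg(3)=4, deg(4)=6, deg(5)=6, deg(6)=3, deg(7)=4, deg(8)=2, deg(9)=5.
Sorted degree sequence of G1: [7, 6, 6, 6, 5, 5, 4, 4, 3, 2].
Degrees in G2: deg(0)=7, deg(1)=3, deg(2)=8, deg(3)=7, deg(4)=2, deg(5)=4, deg(6)=5, deg(7)=4, deg(8)=4, deg(9)=4.
Sorted degree sequence of G2: [8, 7, 7, 5, 4, 4, 4, 4, 3, 2].
The (sorted) degree sequence is an isomorphism invariant, so since G1 and G2 have different degree sequences they cannot be isomorphic.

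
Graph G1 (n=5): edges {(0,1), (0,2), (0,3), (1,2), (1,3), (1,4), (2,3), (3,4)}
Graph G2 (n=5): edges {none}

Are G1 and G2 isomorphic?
No, not isomorphic

The graphs are NOT isomorphic.

Connected components of G1: 1 component(s) with vertex sets [[0, 1, 2, 3, 4]], sizes [5].
Connected components of G2: 5 component(s) with vertex sets [[0], [1], [2], [3], [4]], sizes [1, 1, 1, 1, 1].
The number of connected components (and the multiset of component sizes) is an isomorphism invariant — an isomorphism maps each component of G1 bijectively onto a component of G2. Since G1 has 1 component(s) and G2 has 5, they cannot be isomorphic.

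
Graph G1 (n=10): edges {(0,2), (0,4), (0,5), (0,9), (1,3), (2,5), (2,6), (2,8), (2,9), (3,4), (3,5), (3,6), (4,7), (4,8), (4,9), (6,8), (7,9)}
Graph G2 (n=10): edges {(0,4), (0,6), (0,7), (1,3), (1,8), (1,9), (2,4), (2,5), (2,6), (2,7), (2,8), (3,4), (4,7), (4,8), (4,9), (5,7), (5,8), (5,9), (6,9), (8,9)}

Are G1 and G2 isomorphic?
No, not isomorphic

The graphs are NOT isomorphic.

Degrees in G1: deg(0)=4, deg(1)=1, deg(2)=5, deg(3)=4, deg(4)=5, deg(5)=3, deg(6)=3, deg(7)=2, deg(8)=3, deg(9)=4.
Sorted degree sequence of G1: [5, 5, 4, 4, 4, 3, 3, 3, 2, 1].
Degrees in G2: deg(0)=3, deg(1)=3, deg(2)=5, deg(3)=2, deg(4)=6, deg(5)=4, deg(6)=3, deg(7)=4, deg(8)=5, deg(9)=5.
Sorted degree sequence of G2: [6, 5, 5, 5, 4, 4, 3, 3, 3, 2].
The (sorted) degree sequence is an isomorphism invariant, so since G1 and G2 have different degree sequences they cannot be isomorphic.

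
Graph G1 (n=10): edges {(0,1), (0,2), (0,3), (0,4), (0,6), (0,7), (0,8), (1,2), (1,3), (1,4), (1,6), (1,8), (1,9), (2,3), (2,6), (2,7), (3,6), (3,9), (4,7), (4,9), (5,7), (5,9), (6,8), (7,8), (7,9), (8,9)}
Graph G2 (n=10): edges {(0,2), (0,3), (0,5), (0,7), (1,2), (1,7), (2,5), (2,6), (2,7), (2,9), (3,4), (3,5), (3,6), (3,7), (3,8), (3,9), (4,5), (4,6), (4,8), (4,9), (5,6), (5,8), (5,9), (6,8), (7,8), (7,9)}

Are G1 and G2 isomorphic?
Yes, isomorphic

The graphs are isomorphic.
One valid mapping φ: V(G1) → V(G2): 0→5, 1→3, 2→6, 3→8, 4→0, 5→1, 6→4, 7→2, 8→9, 9→7

Verify φ preserves adjacency — for each edge of G1, its image is an edge of G2:
  (0,1) → (φ(0),φ(1)) = (3,5) ∈ E(G2) ✓
  (0,2) → (φ(0),φ(2)) = (5,6) ∈ E(G2) ✓
  (0,3) → (φ(0),φ(3)) = (5,8) ∈ E(G2) ✓
  (0,4) → (φ(0),φ(4)) = (0,5) ∈ E(G2) ✓
  (0,6) → (φ(0),φ(6)) = (4,5) ∈ E(G2) ✓
  (0,7) → (φ(0),φ(7)) = (2,5) ∈ E(G2) ✓
  (0,8) → (φ(0),φ(8)) = (5,9) ∈ E(G2) ✓
  (1,2) → (φ(1),φ(2)) = (3,6) ∈ E(G2) ✓
  (1,3) → (φ(1),φ(3)) = (3,8) ∈ E(G2) ✓
  (1,4) → (φ(1),φ(4)) = (0,3) ∈ E(G2) ✓
  (1,6) → (φ(1),φ(6)) = (3,4) ∈ E(G2) ✓
  (1,8) → (φ(1),φ(8)) = (3,9) ∈ E(G2) ✓
  (1,9) → (φ(1),φ(9)) = (3,7) ∈ E(G2) ✓
  (2,3) → (φ(2),φ(3)) = (6,8) ∈ E(G2) ✓
  (2,6) → (φ(2),φ(6)) = (4,6) ∈ E(G2) ✓
  (2,7) → (φ(2),φ(7)) = (2,6) ∈ E(G2) ✓
  (3,6) → (φ(3),φ(6)) = (4,8) ∈ E(G2) ✓
  (3,9) → (φ(3),φ(9)) = (7,8) ∈ E(G2) ✓
  (4,7) → (φ(4),φ(7)) = (0,2) ∈ E(G2) ✓
  (4,9) → (φ(4),φ(9)) = (0,7) ∈ E(G2) ✓
  (5,7) → (φ(5),φ(7)) = (1,2) ∈ E(G2) ✓
  (5,9) → (φ(5),φ(9)) = (1,7) ∈ E(G2) ✓
  (6,8) → (φ(6),φ(8)) = (4,9) ∈ E(G2) ✓
  (7,8) → (φ(7),φ(8)) = (2,9) ∈ E(G2) ✓
  (7,9) → (φ(7),φ(9)) = (2,7) ∈ E(G2) ✓
  (8,9) → (φ(8),φ(9)) = (7,9) ∈ E(G2) ✓
All 26 edges of G1 map to edges of G2, and |E(G1)| = |E(G2)| = 26, so φ is a bijection on edges as well as vertices. Hence G1 ≅ G2.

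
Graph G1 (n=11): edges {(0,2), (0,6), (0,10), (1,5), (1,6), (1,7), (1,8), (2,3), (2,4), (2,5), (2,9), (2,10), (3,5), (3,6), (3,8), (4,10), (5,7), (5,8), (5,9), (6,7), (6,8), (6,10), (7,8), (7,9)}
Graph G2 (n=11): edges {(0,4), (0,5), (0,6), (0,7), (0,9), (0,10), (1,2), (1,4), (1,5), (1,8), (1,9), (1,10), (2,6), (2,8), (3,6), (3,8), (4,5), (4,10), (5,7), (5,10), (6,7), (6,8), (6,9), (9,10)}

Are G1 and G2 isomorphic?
Yes, isomorphic

The graphs are isomorphic.
One valid mapping φ: V(G1) → V(G2): 0→2, 1→4, 2→6, 3→9, 4→3, 5→0, 6→1, 7→5, 8→10, 9→7, 10→8

Verify φ preserves adjacency — for each edge of G1, its image is an edge of G2:
  (0,2) → (φ(0),φ(2)) = (2,6) ∈ E(G2) ✓
  (0,6) → (φ(0),φ(6)) = (1,2) ∈ E(G2) ✓
  (0,10) → (φ(0),φ(10)) = (2,8) ∈ E(G2) ✓
  (1,5) → (φ(1),φ(5)) = (0,4) ∈ E(G2) ✓
  (1,6) → (φ(1),φ(6)) = (1,4) ∈ E(G2) ✓
  (1,7) → (φ(1),φ(7)) = (4,5) ∈ E(G2) ✓
  (1,8) → (φ(1),φ(8)) = (4,10) ∈ E(G2) ✓
  (2,3) → (φ(2),φ(3)) = (6,9) ∈ E(G2) ✓
  (2,4) → (φ(2),φ(4)) = (3,6) ∈ E(G2) ✓
  (2,5) → (φ(2),φ(5)) = (0,6) ∈ E(G2) ✓
  (2,9) → (φ(2),φ(9)) = (6,7) ∈ E(G2) ✓
  (2,10) → (φ(2),φ(10)) = (6,8) ∈ E(G2) ✓
  (3,5) → (φ(3),φ(5)) = (0,9) ∈ E(G2) ✓
  (3,6) → (φ(3),φ(6)) = (1,9) ∈ E(G2) ✓
  (3,8) → (φ(3),φ(8)) = (9,10) ∈ E(G2) ✓
  (4,10) → (φ(4),φ(10)) = (3,8) ∈ E(G2) ✓
  (5,7) → (φ(5),φ(7)) = (0,5) ∈ E(G2) ✓
  (5,8) → (φ(5),φ(8)) = (0,10) ∈ E(G2) ✓
  (5,9) → (φ(5),φ(9)) = (0,7) ∈ E(G2) ✓
  (6,7) → (φ(6),φ(7)) = (1,5) ∈ E(G2) ✓
  (6,8) → (φ(6),φ(8)) = (1,10) ∈ E(G2) ✓
  (6,10) → (φ(6),φ(10)) = (1,8) ∈ E(G2) ✓
  (7,8) → (φ(7),φ(8)) = (5,10) ∈ E(G2) ✓
  (7,9) → (φ(7),φ(9)) = (5,7) ∈ E(G2) ✓
All 24 edges of G1 map to edges of G2, and |E(G1)| = |E(G2)| = 24, so φ is a bijection on edges as well as vertices. Hence G1 ≅ G2.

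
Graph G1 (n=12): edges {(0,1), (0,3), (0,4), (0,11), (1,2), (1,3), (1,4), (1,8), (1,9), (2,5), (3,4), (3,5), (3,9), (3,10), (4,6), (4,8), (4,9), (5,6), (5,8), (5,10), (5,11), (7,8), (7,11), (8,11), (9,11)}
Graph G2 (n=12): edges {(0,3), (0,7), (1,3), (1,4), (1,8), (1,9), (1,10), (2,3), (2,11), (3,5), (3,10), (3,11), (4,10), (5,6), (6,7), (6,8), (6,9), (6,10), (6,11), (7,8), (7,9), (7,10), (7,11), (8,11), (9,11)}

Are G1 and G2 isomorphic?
Yes, isomorphic

The graphs are isomorphic.
One valid mapping φ: V(G1) → V(G2): 0→8, 1→7, 2→0, 3→11, 4→6, 5→3, 6→5, 7→4, 8→10, 9→9, 10→2, 11→1

Verify φ preserves adjacency — for each edge of G1, its image is an edge of G2:
  (0,1) → (φ(0),φ(1)) = (7,8) ∈ E(G2) ✓
  (0,3) → (φ(0),φ(3)) = (8,11) ∈ E(G2) ✓
  (0,4) → (φ(0),φ(4)) = (6,8) ∈ E(G2) ✓
  (0,11) → (φ(0),φ(11)) = (1,8) ∈ E(G2) ✓
  (1,2) → (φ(1),φ(2)) = (0,7) ∈ E(G2) ✓
  (1,3) → (φ(1),φ(3)) = (7,11) ∈ E(G2) ✓
  (1,4) → (φ(1),φ(4)) = (6,7) ∈ E(G2) ✓
  (1,8) → (φ(1),φ(8)) = (7,10) ∈ E(G2) ✓
  (1,9) → (φ(1),φ(9)) = (7,9) ∈ E(G2) ✓
  (2,5) → (φ(2),φ(5)) = (0,3) ∈ E(G2) ✓
  (3,4) → (φ(3),φ(4)) = (6,11) ∈ E(G2) ✓
  (3,5) → (φ(3),φ(5)) = (3,11) ∈ E(G2) ✓
  (3,9) → (φ(3),φ(9)) = (9,11) ∈ E(G2) ✓
  (3,10) → (φ(3),φ(10)) = (2,11) ∈ E(G2) ✓
  (4,6) → (φ(4),φ(6)) = (5,6) ∈ E(G2) ✓
  (4,8) → (φ(4),φ(8)) = (6,10) ∈ E(G2) ✓
  (4,9) → (φ(4),φ(9)) = (6,9) ∈ E(G2) ✓
  (5,6) → (φ(5),φ(6)) = (3,5) ∈ E(G2) ✓
  (5,8) → (φ(5),φ(8)) = (3,10) ∈ E(G2) ✓
  (5,10) → (φ(5),φ(10)) = (2,3) ∈ E(G2) ✓
  (5,11) → (φ(5),φ(11)) = (1,3) ∈ E(G2) ✓
  (7,8) → (φ(7),φ(8)) = (4,10) ∈ E(G2) ✓
  (7,11) → (φ(7),φ(11)) = (1,4) ∈ E(G2) ✓
  (8,11) → (φ(8),φ(11)) = (1,10) ∈ E(G2) ✓
  (9,11) → (φ(9),φ(11)) = (1,9) ∈ E(G2) ✓
All 25 edges of G1 map to edges of G2, and |E(G1)| = |E(G2)| = 25, so φ is a bijection on edges as well as vertices. Hence G1 ≅ G2.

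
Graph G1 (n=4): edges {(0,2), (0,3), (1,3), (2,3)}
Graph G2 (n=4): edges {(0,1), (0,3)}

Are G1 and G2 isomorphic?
No, not isomorphic

The graphs are NOT isomorphic.

Degrees in G1: deg(0)=2, deg(1)=1, deg(2)=2, deg(3)=3.
Sorted degree sequence of G1: [3, 2, 2, 1].
Degrees in G2: deg(0)=2, deg(1)=1, deg(2)=0, deg(3)=1.
Sorted degree sequence of G2: [2, 1, 1, 0].
The (sorted) degree sequence is an isomorphism invariant, so since G1 and G2 have different degree sequences they cannot be isomorphic.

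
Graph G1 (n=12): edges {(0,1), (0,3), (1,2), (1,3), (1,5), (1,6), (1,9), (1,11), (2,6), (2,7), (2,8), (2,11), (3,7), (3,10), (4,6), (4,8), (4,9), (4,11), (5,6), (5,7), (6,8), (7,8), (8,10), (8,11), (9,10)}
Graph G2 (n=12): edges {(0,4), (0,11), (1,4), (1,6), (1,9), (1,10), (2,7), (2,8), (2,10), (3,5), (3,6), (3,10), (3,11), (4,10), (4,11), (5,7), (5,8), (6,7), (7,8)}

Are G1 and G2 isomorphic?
No, not isomorphic

The graphs are NOT isomorphic.

Counting triangles (3-cliques): G1 has 9, G2 has 4.
Triangle count is an isomorphism invariant, so differing triangle counts rule out isomorphism.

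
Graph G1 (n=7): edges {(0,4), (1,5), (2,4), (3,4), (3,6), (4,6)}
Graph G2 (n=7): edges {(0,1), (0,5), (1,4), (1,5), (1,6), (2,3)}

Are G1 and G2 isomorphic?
Yes, isomorphic

The graphs are isomorphic.
One valid mapping φ: V(G1) → V(G2): 0→4, 1→3, 2→6, 3→0, 4→1, 5→2, 6→5

Verify φ preserves adjacency — for each edge of G1, its image is an edge of G2:
  (0,4) → (φ(0),φ(4)) = (1,4) ∈ E(G2) ✓
  (1,5) → (φ(1),φ(5)) = (2,3) ∈ E(G2) ✓
  (2,4) → (φ(2),φ(4)) = (1,6) ∈ E(G2) ✓
  (3,4) → (φ(3),φ(4)) = (0,1) ∈ E(G2) ✓
  (3,6) → (φ(3),φ(6)) = (0,5) ∈ E(G2) ✓
  (4,6) → (φ(4),φ(6)) = (1,5) ∈ E(G2) ✓
All 6 edges of G1 map to edges of G2, and |E(G1)| = |E(G2)| = 6, so φ is a bijection on edges as well as vertices. Hence G1 ≅ G2.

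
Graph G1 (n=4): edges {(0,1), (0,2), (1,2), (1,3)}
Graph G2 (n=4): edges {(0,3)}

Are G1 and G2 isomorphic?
No, not isomorphic

The graphs are NOT isomorphic.

Connected components of G1: 1 component(s) with vertex sets [[0, 1, 2, 3]], sizes [4].
Connected components of G2: 3 component(s) with vertex sets [[1], [2], [0, 3]], sizes [1, 1, 2].
The number of connected components (and the multiset of component sizes) is an isomorphism invariant — an isomorphism maps each component of G1 bijectively onto a component of G2. Since G1 has 1 component(s) and G2 has 3, they cannot be isomorphic.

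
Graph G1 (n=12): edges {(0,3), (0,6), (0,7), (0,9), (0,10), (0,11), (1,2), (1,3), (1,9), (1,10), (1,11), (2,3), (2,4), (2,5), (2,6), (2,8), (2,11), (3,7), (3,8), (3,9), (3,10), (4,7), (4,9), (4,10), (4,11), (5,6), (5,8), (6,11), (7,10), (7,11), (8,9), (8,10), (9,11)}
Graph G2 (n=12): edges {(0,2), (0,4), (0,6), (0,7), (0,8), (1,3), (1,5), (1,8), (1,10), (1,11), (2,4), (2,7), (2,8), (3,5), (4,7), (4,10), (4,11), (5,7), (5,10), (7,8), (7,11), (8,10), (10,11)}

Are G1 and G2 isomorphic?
No, not isomorphic

The graphs are NOT isomorphic.

Degrees in G1: deg(0)=6, deg(1)=5, deg(2)=7, deg(3)=7, deg(4)=5, deg(5)=3, deg(6)=4, deg(7)=5, deg(8)=5, deg(9)=6, deg(10)=6, deg(11)=7.
Sorted degree sequence of G1: [7, 7, 7, 6, 6, 6, 5, 5, 5, 5, 4, 3].
Degrees in G2: deg(0)=5, deg(1)=5, deg(2)=4, deg(3)=2, deg(4)=5, deg(5)=4, deg(6)=1, deg(7)=6, deg(8)=5, deg(9)=0, deg(10)=5, deg(11)=4.
Sorted degree sequence of G2: [6, 5, 5, 5, 5, 5, 4, 4, 4, 2, 1, 0].
The (sorted) degree sequence is an isomorphism invariant, so since G1 and G2 have different degree sequences they cannot be isomorphic.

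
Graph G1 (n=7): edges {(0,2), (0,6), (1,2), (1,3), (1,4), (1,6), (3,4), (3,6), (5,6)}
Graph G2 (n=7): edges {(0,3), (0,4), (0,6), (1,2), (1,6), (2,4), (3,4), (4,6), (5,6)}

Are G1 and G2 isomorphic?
Yes, isomorphic

The graphs are isomorphic.
One valid mapping φ: V(G1) → V(G2): 0→1, 1→4, 2→2, 3→0, 4→3, 5→5, 6→6

Verify φ preserves adjacency — for each edge of G1, its image is an edge of G2:
  (0,2) → (φ(0),φ(2)) = (1,2) ∈ E(G2) ✓
  (0,6) → (φ(0),φ(6)) = (1,6) ∈ E(G2) ✓
  (1,2) → (φ(1),φ(2)) = (2,4) ∈ E(G2) ✓
  (1,3) → (φ(1),φ(3)) = (0,4) ∈ E(G2) ✓
  (1,4) → (φ(1),φ(4)) = (3,4) ∈ E(G2) ✓
  (1,6) → (φ(1),φ(6)) = (4,6) ∈ E(G2) ✓
  (3,4) → (φ(3),φ(4)) = (0,3) ∈ E(G2) ✓
  (3,6) → (φ(3),φ(6)) = (0,6) ∈ E(G2) ✓
  (5,6) → (φ(5),φ(6)) = (5,6) ∈ E(G2) ✓
All 9 edges of G1 map to edges of G2, and |E(G1)| = |E(G2)| = 9, so φ is a bijection on edges as well as vertices. Hence G1 ≅ G2.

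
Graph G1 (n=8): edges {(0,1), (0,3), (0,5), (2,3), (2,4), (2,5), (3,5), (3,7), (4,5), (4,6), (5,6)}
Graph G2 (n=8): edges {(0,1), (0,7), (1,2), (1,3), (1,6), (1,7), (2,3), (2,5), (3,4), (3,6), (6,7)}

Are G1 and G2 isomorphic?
Yes, isomorphic

The graphs are isomorphic.
One valid mapping φ: V(G1) → V(G2): 0→2, 1→5, 2→6, 3→3, 4→7, 5→1, 6→0, 7→4

Verify φ preserves adjacency — for each edge of G1, its image is an edge of G2:
  (0,1) → (φ(0),φ(1)) = (2,5) ∈ E(G2) ✓
  (0,3) → (φ(0),φ(3)) = (2,3) ∈ E(G2) ✓
  (0,5) → (φ(0),φ(5)) = (1,2) ∈ E(G2) ✓
  (2,3) → (φ(2),φ(3)) = (3,6) ∈ E(G2) ✓
  (2,4) → (φ(2),φ(4)) = (6,7) ∈ E(G2) ✓
  (2,5) → (φ(2),φ(5)) = (1,6) ∈ E(G2) ✓
  (3,5) → (φ(3),φ(5)) = (1,3) ∈ E(G2) ✓
  (3,7) → (φ(3),φ(7)) = (3,4) ∈ E(G2) ✓
  (4,5) → (φ(4),φ(5)) = (1,7) ∈ E(G2) ✓
  (4,6) → (φ(4),φ(6)) = (0,7) ∈ E(G2) ✓
  (5,6) → (φ(5),φ(6)) = (0,1) ∈ E(G2) ✓
All 11 edges of G1 map to edges of G2, and |E(G1)| = |E(G2)| = 11, so φ is a bijection on edges as well as vertices. Hence G1 ≅ G2.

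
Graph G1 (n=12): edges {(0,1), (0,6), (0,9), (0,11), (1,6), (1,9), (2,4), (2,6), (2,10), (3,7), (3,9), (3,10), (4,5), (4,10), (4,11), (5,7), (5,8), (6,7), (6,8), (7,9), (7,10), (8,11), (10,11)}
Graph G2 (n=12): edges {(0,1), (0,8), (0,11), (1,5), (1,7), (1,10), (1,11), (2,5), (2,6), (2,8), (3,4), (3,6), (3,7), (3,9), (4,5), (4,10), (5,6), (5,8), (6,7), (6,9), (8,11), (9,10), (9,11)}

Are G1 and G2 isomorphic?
Yes, isomorphic

The graphs are isomorphic.
One valid mapping φ: V(G1) → V(G2): 0→11, 1→0, 2→7, 3→2, 4→3, 5→4, 6→1, 7→5, 8→10, 9→8, 10→6, 11→9

Verify φ preserves adjacency — for each edge of G1, its image is an edge of G2:
  (0,1) → (φ(0),φ(1)) = (0,11) ∈ E(G2) ✓
  (0,6) → (φ(0),φ(6)) = (1,11) ∈ E(G2) ✓
  (0,9) → (φ(0),φ(9)) = (8,11) ∈ E(G2) ✓
  (0,11) → (φ(0),φ(11)) = (9,11) ∈ E(G2) ✓
  (1,6) → (φ(1),φ(6)) = (0,1) ∈ E(G2) ✓
  (1,9) → (φ(1),φ(9)) = (0,8) ∈ E(G2) ✓
  (2,4) → (φ(2),φ(4)) = (3,7) ∈ E(G2) ✓
  (2,6) → (φ(2),φ(6)) = (1,7) ∈ E(G2) ✓
  (2,10) → (φ(2),φ(10)) = (6,7) ∈ E(G2) ✓
  (3,7) → (φ(3),φ(7)) = (2,5) ∈ E(G2) ✓
  (3,9) → (φ(3),φ(9)) = (2,8) ∈ E(G2) ✓
  (3,10) → (φ(3),φ(10)) = (2,6) ∈ E(G2) ✓
  (4,5) → (φ(4),φ(5)) = (3,4) ∈ E(G2) ✓
  (4,10) → (φ(4),φ(10)) = (3,6) ∈ E(G2) ✓
  (4,11) → (φ(4),φ(11)) = (3,9) ∈ E(G2) ✓
  (5,7) → (φ(5),φ(7)) = (4,5) ∈ E(G2) ✓
  (5,8) → (φ(5),φ(8)) = (4,10) ∈ E(G2) ✓
  (6,7) → (φ(6),φ(7)) = (1,5) ∈ E(G2) ✓
  (6,8) → (φ(6),φ(8)) = (1,10) ∈ E(G2) ✓
  (7,9) → (φ(7),φ(9)) = (5,8) ∈ E(G2) ✓
  (7,10) → (φ(7),φ(10)) = (5,6) ∈ E(G2) ✓
  (8,11) → (φ(8),φ(11)) = (9,10) ∈ E(G2) ✓
  (10,11) → (φ(10),φ(11)) = (6,9) ∈ E(G2) ✓
All 23 edges of G1 map to edges of G2, and |E(G1)| = |E(G2)| = 23, so φ is a bijection on edges as well as vertices. Hence G1 ≅ G2.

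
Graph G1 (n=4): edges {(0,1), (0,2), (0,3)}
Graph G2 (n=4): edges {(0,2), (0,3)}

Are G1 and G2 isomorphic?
No, not isomorphic

The graphs are NOT isomorphic.

Connected components of G1: 1 component(s) with vertex sets [[0, 1, 2, 3]], sizes [4].
Connected components of G2: 2 component(s) with vertex sets [[1], [0, 2, 3]], sizes [1, 3].
The number of connected components (and the multiset of component sizes) is an isomorphism invariant — an isomorphism maps each component of G1 bijectively onto a component of G2. Since G1 has 1 component(s) and G2 has 2, they cannot be isomorphic.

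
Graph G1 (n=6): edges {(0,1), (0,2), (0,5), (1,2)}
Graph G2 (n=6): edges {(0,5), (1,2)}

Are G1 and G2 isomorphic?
No, not isomorphic

The graphs are NOT isomorphic.

Counting edges: G1 has 4 edge(s); G2 has 2 edge(s).
Edge count is an isomorphism invariant (a bijection on vertices induces a bijection on edges), so differing edge counts rule out isomorphism.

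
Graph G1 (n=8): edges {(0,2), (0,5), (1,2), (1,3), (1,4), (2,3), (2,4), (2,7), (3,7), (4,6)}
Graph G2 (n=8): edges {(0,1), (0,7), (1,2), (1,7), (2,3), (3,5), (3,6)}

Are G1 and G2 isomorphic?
No, not isomorphic

The graphs are NOT isomorphic.

Connected components of G1: 1 component(s) with vertex sets [[0, 1, 2, 3, 4, 5, 6, 7]], sizes [8].
Connected components of G2: 2 component(s) with vertex sets [[4], [0, 1, 2, 3, 5, 6, 7]], sizes [1, 7].
The number of connected components (and the multiset of component sizes) is an isomorphism invariant — an isomorphism maps each component of G1 bijectively onto a component of G2. Since G1 has 1 component(s) and G2 has 2, they cannot be isomorphic.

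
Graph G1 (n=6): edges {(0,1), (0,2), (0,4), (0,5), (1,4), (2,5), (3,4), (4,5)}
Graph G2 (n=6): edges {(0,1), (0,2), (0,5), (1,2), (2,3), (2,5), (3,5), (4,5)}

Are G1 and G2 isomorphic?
Yes, isomorphic

The graphs are isomorphic.
One valid mapping φ: V(G1) → V(G2): 0→2, 1→3, 2→1, 3→4, 4→5, 5→0

Verify φ preserves adjacency — for each edge of G1, its image is an edge of G2:
  (0,1) → (φ(0),φ(1)) = (2,3) ∈ E(G2) ✓
  (0,2) → (φ(0),φ(2)) = (1,2) ∈ E(G2) ✓
  (0,4) → (φ(0),φ(4)) = (2,5) ∈ E(G2) ✓
  (0,5) → (φ(0),φ(5)) = (0,2) ∈ E(G2) ✓
  (1,4) → (φ(1),φ(4)) = (3,5) ∈ E(G2) ✓
  (2,5) → (φ(2),φ(5)) = (0,1) ∈ E(G2) ✓
  (3,4) → (φ(3),φ(4)) = (4,5) ∈ E(G2) ✓
  (4,5) → (φ(4),φ(5)) = (0,5) ∈ E(G2) ✓
All 8 edges of G1 map to edges of G2, and |E(G1)| = |E(G2)| = 8, so φ is a bijection on edges as well as vertices. Hence G1 ≅ G2.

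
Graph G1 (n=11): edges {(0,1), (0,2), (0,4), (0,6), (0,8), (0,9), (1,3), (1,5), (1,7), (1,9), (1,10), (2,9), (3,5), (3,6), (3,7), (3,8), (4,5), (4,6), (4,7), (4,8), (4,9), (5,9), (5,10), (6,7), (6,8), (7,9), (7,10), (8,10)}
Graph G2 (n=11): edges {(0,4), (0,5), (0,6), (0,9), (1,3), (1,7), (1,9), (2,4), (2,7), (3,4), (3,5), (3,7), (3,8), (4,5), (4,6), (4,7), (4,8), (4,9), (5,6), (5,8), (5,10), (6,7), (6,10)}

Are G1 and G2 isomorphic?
No, not isomorphic

The graphs are NOT isomorphic.

Degrees in G1: deg(0)=6, deg(1)=6, deg(2)=2, deg(3)=5, deg(4)=6, deg(5)=5, deg(6)=5, deg(7)=6, deg(8)=5, deg(9)=6, deg(10)=4.
Sorted degree sequence of G1: [6, 6, 6, 6, 6, 5, 5, 5, 5, 4, 2].
Degrees in G2: deg(0)=4, deg(1)=3, deg(2)=2, deg(3)=5, deg(4)=8, deg(5)=6, deg(6)=5, deg(7)=5, deg(8)=3, deg(9)=3, deg(10)=2.
Sorted degree sequence of G2: [8, 6, 5, 5, 5, 4, 3, 3, 3, 2, 2].
The (sorted) degree sequence is an isomorphism invariant, so since G1 and G2 have different degree sequences they cannot be isomorphic.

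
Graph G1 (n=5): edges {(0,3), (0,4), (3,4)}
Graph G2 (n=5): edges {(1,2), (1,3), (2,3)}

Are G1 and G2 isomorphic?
Yes, isomorphic

The graphs are isomorphic.
One valid mapping φ: V(G1) → V(G2): 0→2, 1→4, 2→0, 3→1, 4→3

Verify φ preserves adjacency — for each edge of G1, its image is an edge of G2:
  (0,3) → (φ(0),φ(3)) = (1,2) ∈ E(G2) ✓
  (0,4) → (φ(0),φ(4)) = (2,3) ∈ E(G2) ✓
  (3,4) → (φ(3),φ(4)) = (1,3) ∈ E(G2) ✓
All 3 edges of G1 map to edges of G2, and |E(G1)| = |E(G2)| = 3, so φ is a bijection on edges as well as vertices. Hence G1 ≅ G2.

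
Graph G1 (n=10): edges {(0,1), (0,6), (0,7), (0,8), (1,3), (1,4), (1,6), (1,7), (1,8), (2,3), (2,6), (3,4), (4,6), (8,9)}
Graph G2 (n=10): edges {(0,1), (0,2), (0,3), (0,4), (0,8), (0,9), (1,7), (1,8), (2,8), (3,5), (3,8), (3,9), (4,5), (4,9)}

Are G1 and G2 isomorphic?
Yes, isomorphic

The graphs are isomorphic.
One valid mapping φ: V(G1) → V(G2): 0→8, 1→0, 2→5, 3→4, 4→9, 5→6, 6→3, 7→2, 8→1, 9→7

Verify φ preserves adjacency — for each edge of G1, its image is an edge of G2:
  (0,1) → (φ(0),φ(1)) = (0,8) ∈ E(G2) ✓
  (0,6) → (φ(0),φ(6)) = (3,8) ∈ E(G2) ✓
  (0,7) → (φ(0),φ(7)) = (2,8) ∈ E(G2) ✓
  (0,8) → (φ(0),φ(8)) = (1,8) ∈ E(G2) ✓
  (1,3) → (φ(1),φ(3)) = (0,4) ∈ E(G2) ✓
  (1,4) → (φ(1),φ(4)) = (0,9) ∈ E(G2) ✓
  (1,6) → (φ(1),φ(6)) = (0,3) ∈ E(G2) ✓
  (1,7) → (φ(1),φ(7)) = (0,2) ∈ E(G2) ✓
  (1,8) → (φ(1),φ(8)) = (0,1) ∈ E(G2) ✓
  (2,3) → (φ(2),φ(3)) = (4,5) ∈ E(G2) ✓
  (2,6) → (φ(2),φ(6)) = (3,5) ∈ E(G2) ✓
  (3,4) → (φ(3),φ(4)) = (4,9) ∈ E(G2) ✓
  (4,6) → (φ(4),φ(6)) = (3,9) ∈ E(G2) ✓
  (8,9) → (φ(8),φ(9)) = (1,7) ∈ E(G2) ✓
All 14 edges of G1 map to edges of G2, and |E(G1)| = |E(G2)| = 14, so φ is a bijection on edges as well as vertices. Hence G1 ≅ G2.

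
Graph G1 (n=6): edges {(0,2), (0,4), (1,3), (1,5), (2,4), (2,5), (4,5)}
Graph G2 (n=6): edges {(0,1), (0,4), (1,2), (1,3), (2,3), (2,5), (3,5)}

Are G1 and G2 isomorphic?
Yes, isomorphic

The graphs are isomorphic.
One valid mapping φ: V(G1) → V(G2): 0→5, 1→0, 2→3, 3→4, 4→2, 5→1

Verify φ preserves adjacency — for each edge of G1, its image is an edge of G2:
  (0,2) → (φ(0),φ(2)) = (3,5) ∈ E(G2) ✓
  (0,4) → (φ(0),φ(4)) = (2,5) ∈ E(G2) ✓
  (1,3) → (φ(1),φ(3)) = (0,4) ∈ E(G2) ✓
  (1,5) → (φ(1),φ(5)) = (0,1) ∈ E(G2) ✓
  (2,4) → (φ(2),φ(4)) = (2,3) ∈ E(G2) ✓
  (2,5) → (φ(2),φ(5)) = (1,3) ∈ E(G2) ✓
  (4,5) → (φ(4),φ(5)) = (1,2) ∈ E(G2) ✓
All 7 edges of G1 map to edges of G2, and |E(G1)| = |E(G2)| = 7, so φ is a bijection on edges as well as vertices. Hence G1 ≅ G2.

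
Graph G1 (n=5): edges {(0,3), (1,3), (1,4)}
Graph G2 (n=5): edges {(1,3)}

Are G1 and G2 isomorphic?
No, not isomorphic

The graphs are NOT isomorphic.

Counting edges: G1 has 3 edge(s); G2 has 1 edge(s).
Edge count is an isomorphism invariant (a bijection on vertices induces a bijection on edges), so differing edge counts rule out isomorphism.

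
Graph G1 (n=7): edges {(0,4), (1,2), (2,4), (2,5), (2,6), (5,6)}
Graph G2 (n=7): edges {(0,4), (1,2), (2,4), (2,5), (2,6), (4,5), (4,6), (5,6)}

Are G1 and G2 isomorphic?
No, not isomorphic

The graphs are NOT isomorphic.

Counting edges: G1 has 6 edge(s); G2 has 8 edge(s).
Edge count is an isomorphism invariant (a bijection on vertices induces a bijection on edges), so differing edge counts rule out isomorphism.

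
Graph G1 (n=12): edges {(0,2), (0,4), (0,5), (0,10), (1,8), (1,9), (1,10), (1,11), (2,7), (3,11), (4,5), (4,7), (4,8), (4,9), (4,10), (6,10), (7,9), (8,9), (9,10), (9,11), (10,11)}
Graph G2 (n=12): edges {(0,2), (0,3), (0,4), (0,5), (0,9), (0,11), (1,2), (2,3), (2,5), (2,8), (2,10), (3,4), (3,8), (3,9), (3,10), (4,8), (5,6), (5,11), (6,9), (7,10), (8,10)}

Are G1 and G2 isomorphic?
Yes, isomorphic

The graphs are isomorphic.
One valid mapping φ: V(G1) → V(G2): 0→5, 1→8, 2→6, 3→7, 4→0, 5→11, 6→1, 7→9, 8→4, 9→3, 10→2, 11→10

Verify φ preserves adjacency — for each edge of G1, its image is an edge of G2:
  (0,2) → (φ(0),φ(2)) = (5,6) ∈ E(G2) ✓
  (0,4) → (φ(0),φ(4)) = (0,5) ∈ E(G2) ✓
  (0,5) → (φ(0),φ(5)) = (5,11) ∈ E(G2) ✓
  (0,10) → (φ(0),φ(10)) = (2,5) ∈ E(G2) ✓
  (1,8) → (φ(1),φ(8)) = (4,8) ∈ E(G2) ✓
  (1,9) → (φ(1),φ(9)) = (3,8) ∈ E(G2) ✓
  (1,10) → (φ(1),φ(10)) = (2,8) ∈ E(G2) ✓
  (1,11) → (φ(1),φ(11)) = (8,10) ∈ E(G2) ✓
  (2,7) → (φ(2),φ(7)) = (6,9) ∈ E(G2) ✓
  (3,11) → (φ(3),φ(11)) = (7,10) ∈ E(G2) ✓
  (4,5) → (φ(4),φ(5)) = (0,11) ∈ E(G2) ✓
  (4,7) → (φ(4),φ(7)) = (0,9) ∈ E(G2) ✓
  (4,8) → (φ(4),φ(8)) = (0,4) ∈ E(G2) ✓
  (4,9) → (φ(4),φ(9)) = (0,3) ∈ E(G2) ✓
  (4,10) → (φ(4),φ(10)) = (0,2) ∈ E(G2) ✓
  (6,10) → (φ(6),φ(10)) = (1,2) ∈ E(G2) ✓
  (7,9) → (φ(7),φ(9)) = (3,9) ∈ E(G2) ✓
  (8,9) → (φ(8),φ(9)) = (3,4) ∈ E(G2) ✓
  (9,10) → (φ(9),φ(10)) = (2,3) ∈ E(G2) ✓
  (9,11) → (φ(9),φ(11)) = (3,10) ∈ E(G2) ✓
  (10,11) → (φ(10),φ(11)) = (2,10) ∈ E(G2) ✓
All 21 edges of G1 map to edges of G2, and |E(G1)| = |E(G2)| = 21, so φ is a bijection on edges as well as vertices. Hence G1 ≅ G2.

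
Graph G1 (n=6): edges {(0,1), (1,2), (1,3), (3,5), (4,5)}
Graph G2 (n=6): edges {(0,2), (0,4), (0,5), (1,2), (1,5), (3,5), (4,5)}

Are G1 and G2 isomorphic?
No, not isomorphic

The graphs are NOT isomorphic.

Counting triangles (3-cliques): G1 has 0, G2 has 1.
Triangle count is an isomorphism invariant, so differing triangle counts rule out isomorphism.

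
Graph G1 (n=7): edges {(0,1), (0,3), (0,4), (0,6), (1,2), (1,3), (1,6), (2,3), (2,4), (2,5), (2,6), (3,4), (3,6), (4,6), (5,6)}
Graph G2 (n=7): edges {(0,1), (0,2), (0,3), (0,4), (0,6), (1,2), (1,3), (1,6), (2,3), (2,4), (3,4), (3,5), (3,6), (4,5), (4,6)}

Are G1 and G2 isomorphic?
Yes, isomorphic

The graphs are isomorphic.
One valid mapping φ: V(G1) → V(G2): 0→1, 1→2, 2→4, 3→0, 4→6, 5→5, 6→3

Verify φ preserves adjacency — for each edge of G1, its image is an edge of G2:
  (0,1) → (φ(0),φ(1)) = (1,2) ∈ E(G2) ✓
  (0,3) → (φ(0),φ(3)) = (0,1) ∈ E(G2) ✓
  (0,4) → (φ(0),φ(4)) = (1,6) ∈ E(G2) ✓
  (0,6) → (φ(0),φ(6)) = (1,3) ∈ E(G2) ✓
  (1,2) → (φ(1),φ(2)) = (2,4) ∈ E(G2) ✓
  (1,3) → (φ(1),φ(3)) = (0,2) ∈ E(G2) ✓
  (1,6) → (φ(1),φ(6)) = (2,3) ∈ E(G2) ✓
  (2,3) → (φ(2),φ(3)) = (0,4) ∈ E(G2) ✓
  (2,4) → (φ(2),φ(4)) = (4,6) ∈ E(G2) ✓
  (2,5) → (φ(2),φ(5)) = (4,5) ∈ E(G2) ✓
  (2,6) → (φ(2),φ(6)) = (3,4) ∈ E(G2) ✓
  (3,4) → (φ(3),φ(4)) = (0,6) ∈ E(G2) ✓
  (3,6) → (φ(3),φ(6)) = (0,3) ∈ E(G2) ✓
  (4,6) → (φ(4),φ(6)) = (3,6) ∈ E(G2) ✓
  (5,6) → (φ(5),φ(6)) = (3,5) ∈ E(G2) ✓
All 15 edges of G1 map to edges of G2, and |E(G1)| = |E(G2)| = 15, so φ is a bijection on edges as well as vertices. Hence G1 ≅ G2.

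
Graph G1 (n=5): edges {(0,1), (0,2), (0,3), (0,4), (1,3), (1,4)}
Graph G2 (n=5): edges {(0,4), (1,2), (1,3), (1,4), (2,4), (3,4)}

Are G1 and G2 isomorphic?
Yes, isomorphic

The graphs are isomorphic.
One valid mapping φ: V(G1) → V(G2): 0→4, 1→1, 2→0, 3→3, 4→2

Verify φ preserves adjacency — for each edge of G1, its image is an edge of G2:
  (0,1) → (φ(0),φ(1)) = (1,4) ∈ E(G2) ✓
  (0,2) → (φ(0),φ(2)) = (0,4) ∈ E(G2) ✓
  (0,3) → (φ(0),φ(3)) = (3,4) ∈ E(G2) ✓
  (0,4) → (φ(0),φ(4)) = (2,4) ∈ E(G2) ✓
  (1,3) → (φ(1),φ(3)) = (1,3) ∈ E(G2) ✓
  (1,4) → (φ(1),φ(4)) = (1,2) ∈ E(G2) ✓
All 6 edges of G1 map to edges of G2, and |E(G1)| = |E(G2)| = 6, so φ is a bijection on edges as well as vertices. Hence G1 ≅ G2.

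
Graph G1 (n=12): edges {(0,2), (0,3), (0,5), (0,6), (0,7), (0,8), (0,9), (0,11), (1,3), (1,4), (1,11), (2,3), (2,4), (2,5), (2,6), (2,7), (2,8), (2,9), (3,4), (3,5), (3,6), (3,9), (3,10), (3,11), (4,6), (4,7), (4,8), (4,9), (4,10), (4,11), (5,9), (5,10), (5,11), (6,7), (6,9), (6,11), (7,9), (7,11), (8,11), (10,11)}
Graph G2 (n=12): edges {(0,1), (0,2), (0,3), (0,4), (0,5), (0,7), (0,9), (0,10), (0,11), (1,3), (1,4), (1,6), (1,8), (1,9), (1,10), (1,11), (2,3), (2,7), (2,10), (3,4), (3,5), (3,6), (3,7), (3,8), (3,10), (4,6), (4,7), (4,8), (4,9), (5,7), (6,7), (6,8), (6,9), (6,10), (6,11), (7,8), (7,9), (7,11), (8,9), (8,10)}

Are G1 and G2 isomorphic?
Yes, isomorphic

The graphs are isomorphic.
One valid mapping φ: V(G1) → V(G2): 0→1, 1→5, 2→6, 3→3, 4→7, 5→10, 6→4, 7→9, 8→11, 9→8, 10→2, 11→0

Verify φ preserves adjacency — for each edge of G1, its image is an edge of G2:
  (0,2) → (φ(0),φ(2)) = (1,6) ∈ E(G2) ✓
  (0,3) → (φ(0),φ(3)) = (1,3) ∈ E(G2) ✓
  (0,5) → (φ(0),φ(5)) = (1,10) ∈ E(G2) ✓
  (0,6) → (φ(0),φ(6)) = (1,4) ∈ E(G2) ✓
  (0,7) → (φ(0),φ(7)) = (1,9) ∈ E(G2) ✓
  (0,8) → (φ(0),φ(8)) = (1,11) ∈ E(G2) ✓
  (0,9) → (φ(0),φ(9)) = (1,8) ∈ E(G2) ✓
  (0,11) → (φ(0),φ(11)) = (0,1) ∈ E(G2) ✓
  (1,3) → (φ(1),φ(3)) = (3,5) ∈ E(G2) ✓
  (1,4) → (φ(1),φ(4)) = (5,7) ∈ E(G2) ✓
  (1,11) → (φ(1),φ(11)) = (0,5) ∈ E(G2) ✓
  (2,3) → (φ(2),φ(3)) = (3,6) ∈ E(G2) ✓
  (2,4) → (φ(2),φ(4)) = (6,7) ∈ E(G2) ✓
  (2,5) → (φ(2),φ(5)) = (6,10) ∈ E(G2) ✓
  (2,6) → (φ(2),φ(6)) = (4,6) ∈ E(G2) ✓
  (2,7) → (φ(2),φ(7)) = (6,9) ∈ E(G2) ✓
  (2,8) → (φ(2),φ(8)) = (6,11) ∈ E(G2) ✓
  (2,9) → (φ(2),φ(9)) = (6,8) ∈ E(G2) ✓
  (3,4) → (φ(3),φ(4)) = (3,7) ∈ E(G2) ✓
  (3,5) → (φ(3),φ(5)) = (3,10) ∈ E(G2) ✓
  (3,6) → (φ(3),φ(6)) = (3,4) ∈ E(G2) ✓
  (3,9) → (φ(3),φ(9)) = (3,8) ∈ E(G2) ✓
  (3,10) → (φ(3),φ(10)) = (2,3) ∈ E(G2) ✓
  (3,11) → (φ(3),φ(11)) = (0,3) ∈ E(G2) ✓
  (4,6) → (φ(4),φ(6)) = (4,7) ∈ E(G2) ✓
  (4,7) → (φ(4),φ(7)) = (7,9) ∈ E(G2) ✓
  (4,8) → (φ(4),φ(8)) = (7,11) ∈ E(G2) ✓
  (4,9) → (φ(4),φ(9)) = (7,8) ∈ E(G2) ✓
  (4,10) → (φ(4),φ(10)) = (2,7) ∈ E(G2) ✓
  (4,11) → (φ(4),φ(11)) = (0,7) ∈ E(G2) ✓
  (5,9) → (φ(5),φ(9)) = (8,10) ∈ E(G2) ✓
  (5,10) → (φ(5),φ(10)) = (2,10) ∈ E(G2) ✓
  (5,11) → (φ(5),φ(11)) = (0,10) ∈ E(G2) ✓
  (6,7) → (φ(6),φ(7)) = (4,9) ∈ E(G2) ✓
  (6,9) → (φ(6),φ(9)) = (4,8) ∈ E(G2) ✓
  (6,11) → (φ(6),φ(11)) = (0,4) ∈ E(G2) ✓
  (7,9) → (φ(7),φ(9)) = (8,9) ∈ E(G2) ✓
  (7,11) → (φ(7),φ(11)) = (0,9) ∈ E(G2) ✓
  (8,11) → (φ(8),φ(11)) = (0,11) ∈ E(G2) ✓
  (10,11) → (φ(10),φ(11)) = (0,2) ∈ E(G2) ✓
All 40 edges of G1 map to edges of G2, and |E(G1)| = |E(G2)| = 40, so φ is a bijection on edges as well as vertices. Hence G1 ≅ G2.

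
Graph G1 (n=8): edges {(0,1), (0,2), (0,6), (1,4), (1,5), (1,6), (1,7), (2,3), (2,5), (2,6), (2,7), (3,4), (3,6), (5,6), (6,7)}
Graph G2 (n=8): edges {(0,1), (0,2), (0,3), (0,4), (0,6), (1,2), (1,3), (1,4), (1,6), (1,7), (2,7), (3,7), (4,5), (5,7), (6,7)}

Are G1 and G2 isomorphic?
Yes, isomorphic

The graphs are isomorphic.
One valid mapping φ: V(G1) → V(G2): 0→2, 1→7, 2→0, 3→4, 4→5, 5→3, 6→1, 7→6

Verify φ preserves adjacency — for each edge of G1, its image is an edge of G2:
  (0,1) → (φ(0),φ(1)) = (2,7) ∈ E(G2) ✓
  (0,2) → (φ(0),φ(2)) = (0,2) ∈ E(G2) ✓
  (0,6) → (φ(0),φ(6)) = (1,2) ∈ E(G2) ✓
  (1,4) → (φ(1),φ(4)) = (5,7) ∈ E(G2) ✓
  (1,5) → (φ(1),φ(5)) = (3,7) ∈ E(G2) ✓
  (1,6) → (φ(1),φ(6)) = (1,7) ∈ E(G2) ✓
  (1,7) → (φ(1),φ(7)) = (6,7) ∈ E(G2) ✓
  (2,3) → (φ(2),φ(3)) = (0,4) ∈ E(G2) ✓
  (2,5) → (φ(2),φ(5)) = (0,3) ∈ E(G2) ✓
  (2,6) → (φ(2),φ(6)) = (0,1) ∈ E(G2) ✓
  (2,7) → (φ(2),φ(7)) = (0,6) ∈ E(G2) ✓
  (3,4) → (φ(3),φ(4)) = (4,5) ∈ E(G2) ✓
  (3,6) → (φ(3),φ(6)) = (1,4) ∈ E(G2) ✓
  (5,6) → (φ(5),φ(6)) = (1,3) ∈ E(G2) ✓
  (6,7) → (φ(6),φ(7)) = (1,6) ∈ E(G2) ✓
All 15 edges of G1 map to edges of G2, and |E(G1)| = |E(G2)| = 15, so φ is a bijection on edges as well as vertices. Hence G1 ≅ G2.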